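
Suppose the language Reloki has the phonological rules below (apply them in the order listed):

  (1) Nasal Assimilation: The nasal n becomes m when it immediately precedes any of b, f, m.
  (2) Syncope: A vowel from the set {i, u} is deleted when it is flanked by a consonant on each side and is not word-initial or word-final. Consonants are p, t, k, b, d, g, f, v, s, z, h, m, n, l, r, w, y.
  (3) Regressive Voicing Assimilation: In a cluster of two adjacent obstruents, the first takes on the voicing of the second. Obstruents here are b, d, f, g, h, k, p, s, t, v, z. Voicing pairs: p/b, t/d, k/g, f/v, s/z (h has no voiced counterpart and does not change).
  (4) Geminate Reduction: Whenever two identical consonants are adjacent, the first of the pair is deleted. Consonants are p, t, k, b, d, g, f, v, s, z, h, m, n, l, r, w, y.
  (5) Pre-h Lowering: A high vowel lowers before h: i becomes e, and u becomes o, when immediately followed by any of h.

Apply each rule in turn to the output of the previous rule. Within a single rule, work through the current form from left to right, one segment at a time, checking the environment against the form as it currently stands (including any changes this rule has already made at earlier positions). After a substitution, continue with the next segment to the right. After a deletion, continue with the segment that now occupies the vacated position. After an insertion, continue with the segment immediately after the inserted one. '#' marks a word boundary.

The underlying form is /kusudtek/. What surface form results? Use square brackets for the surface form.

(1) Nasal Assimilation: no change — [kusudtek]
(2) Syncope: [kusudtek] → [ksdtek]
(3) Regressive Voicing Assimilation: [ksdtek] → [kzttek]
(4) Geminate Reduction: [kzttek] → [kztek]
(5) Pre-h Lowering: no change — [kztek]

[kztek]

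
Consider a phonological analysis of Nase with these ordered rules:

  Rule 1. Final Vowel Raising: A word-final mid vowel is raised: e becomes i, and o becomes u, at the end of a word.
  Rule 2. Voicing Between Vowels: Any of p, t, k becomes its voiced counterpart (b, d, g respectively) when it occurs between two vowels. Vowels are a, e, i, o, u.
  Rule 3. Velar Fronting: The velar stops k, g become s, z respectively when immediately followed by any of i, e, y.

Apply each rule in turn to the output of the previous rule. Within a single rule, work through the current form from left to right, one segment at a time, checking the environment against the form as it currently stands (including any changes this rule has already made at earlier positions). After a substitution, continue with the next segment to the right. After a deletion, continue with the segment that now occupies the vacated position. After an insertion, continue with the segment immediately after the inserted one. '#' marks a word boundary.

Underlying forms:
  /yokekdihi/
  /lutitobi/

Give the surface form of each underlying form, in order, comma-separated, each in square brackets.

[yozekdihi], [ludidobi]

/yokekdihi/:
  Rule 1 Final Vowel Raising: no change — [yokekdihi]
  Rule 2 Voicing Between Vowels: [yokekdihi] → [yogekdihi]
  Rule 3 Velar Fronting: [yogekdihi] → [yozekdihi]
/lutitobi/:
  Rule 1 Final Vowel Raising: no change — [lutitobi]
  Rule 2 Voicing Between Vowels: [lutitobi] → [ludidobi]
  Rule 3 Velar Fronting: no change — [ludidobi]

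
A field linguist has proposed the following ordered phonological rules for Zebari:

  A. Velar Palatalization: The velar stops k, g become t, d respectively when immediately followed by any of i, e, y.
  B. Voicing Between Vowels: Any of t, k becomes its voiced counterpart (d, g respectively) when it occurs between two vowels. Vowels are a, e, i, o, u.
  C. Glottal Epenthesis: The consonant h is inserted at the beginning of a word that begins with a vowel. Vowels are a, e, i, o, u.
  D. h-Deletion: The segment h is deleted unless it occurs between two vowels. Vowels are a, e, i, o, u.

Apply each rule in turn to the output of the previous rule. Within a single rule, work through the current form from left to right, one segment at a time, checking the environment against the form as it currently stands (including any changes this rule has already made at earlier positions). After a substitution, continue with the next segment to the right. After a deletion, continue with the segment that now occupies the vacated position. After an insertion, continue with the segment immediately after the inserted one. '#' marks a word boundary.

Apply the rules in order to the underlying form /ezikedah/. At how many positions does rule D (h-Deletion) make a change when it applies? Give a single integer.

A Velar Palatalization: [ezikedah] → [ezitedah]
B Voicing Between Vowels: [ezitedah] → [ezidedah]
C Glottal Epenthesis: [ezidedah] → [hezidedah]
D h-Deletion: [hezidedah] → [ezideda]
Rule D changed 2 position(s).

2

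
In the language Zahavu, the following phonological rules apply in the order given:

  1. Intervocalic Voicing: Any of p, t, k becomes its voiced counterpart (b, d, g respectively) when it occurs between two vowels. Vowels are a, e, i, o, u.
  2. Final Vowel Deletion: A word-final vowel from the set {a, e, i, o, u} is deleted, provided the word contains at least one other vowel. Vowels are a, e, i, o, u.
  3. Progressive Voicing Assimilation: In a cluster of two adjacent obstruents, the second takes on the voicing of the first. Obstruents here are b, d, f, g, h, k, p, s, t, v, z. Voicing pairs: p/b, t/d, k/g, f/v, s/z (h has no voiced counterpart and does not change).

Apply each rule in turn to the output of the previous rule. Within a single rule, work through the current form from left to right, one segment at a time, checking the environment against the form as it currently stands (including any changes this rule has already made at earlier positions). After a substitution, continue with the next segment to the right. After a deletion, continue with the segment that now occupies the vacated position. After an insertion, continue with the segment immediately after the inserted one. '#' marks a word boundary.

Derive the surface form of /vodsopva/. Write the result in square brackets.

[vodzopf]

1 Intervocalic Voicing: no change — [vodsopva]
2 Final Vowel Deletion: [vodsopva] → [vodsopv]
3 Progressive Voicing Assimilation: [vodsopv] → [vodzopf]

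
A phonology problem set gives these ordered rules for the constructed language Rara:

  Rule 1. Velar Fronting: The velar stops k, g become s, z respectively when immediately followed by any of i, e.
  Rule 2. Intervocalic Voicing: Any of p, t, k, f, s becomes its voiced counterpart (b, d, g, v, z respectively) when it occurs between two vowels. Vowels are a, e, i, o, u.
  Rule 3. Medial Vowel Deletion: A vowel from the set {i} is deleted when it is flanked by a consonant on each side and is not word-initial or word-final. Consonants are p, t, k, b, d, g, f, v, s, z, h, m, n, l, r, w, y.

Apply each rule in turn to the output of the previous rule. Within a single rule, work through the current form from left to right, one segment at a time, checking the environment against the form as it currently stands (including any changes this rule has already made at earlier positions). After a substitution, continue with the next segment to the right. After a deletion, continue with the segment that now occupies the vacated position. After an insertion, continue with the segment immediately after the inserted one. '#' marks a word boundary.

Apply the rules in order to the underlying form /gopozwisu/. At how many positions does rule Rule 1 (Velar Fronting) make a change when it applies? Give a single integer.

0

Rule 1 Velar Fronting: no change — [gopozwisu]
Rule 2 Intervocalic Voicing: [gopozwisu] → [gobozwizu]
Rule 3 Medial Vowel Deletion: [gobozwizu] → [gobozwzu]
Rule Rule 1 changed 0 position(s).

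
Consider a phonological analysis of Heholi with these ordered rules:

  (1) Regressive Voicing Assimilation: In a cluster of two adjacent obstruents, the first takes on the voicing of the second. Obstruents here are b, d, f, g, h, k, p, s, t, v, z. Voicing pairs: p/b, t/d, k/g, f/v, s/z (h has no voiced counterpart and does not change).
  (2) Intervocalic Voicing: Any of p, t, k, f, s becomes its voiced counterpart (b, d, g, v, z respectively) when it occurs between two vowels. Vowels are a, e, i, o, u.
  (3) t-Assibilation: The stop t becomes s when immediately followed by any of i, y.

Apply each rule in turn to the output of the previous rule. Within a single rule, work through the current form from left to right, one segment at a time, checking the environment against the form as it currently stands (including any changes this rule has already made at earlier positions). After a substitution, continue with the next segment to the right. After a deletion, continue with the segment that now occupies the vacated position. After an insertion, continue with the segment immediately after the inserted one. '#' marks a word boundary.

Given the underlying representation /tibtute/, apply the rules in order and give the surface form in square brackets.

(1) Regressive Voicing Assimilation: [tibtute] → [tiptute]
(2) Intervocalic Voicing: [tiptute] → [tiptude]
(3) t-Assibilation: [tiptude] → [siptude]

[siptude]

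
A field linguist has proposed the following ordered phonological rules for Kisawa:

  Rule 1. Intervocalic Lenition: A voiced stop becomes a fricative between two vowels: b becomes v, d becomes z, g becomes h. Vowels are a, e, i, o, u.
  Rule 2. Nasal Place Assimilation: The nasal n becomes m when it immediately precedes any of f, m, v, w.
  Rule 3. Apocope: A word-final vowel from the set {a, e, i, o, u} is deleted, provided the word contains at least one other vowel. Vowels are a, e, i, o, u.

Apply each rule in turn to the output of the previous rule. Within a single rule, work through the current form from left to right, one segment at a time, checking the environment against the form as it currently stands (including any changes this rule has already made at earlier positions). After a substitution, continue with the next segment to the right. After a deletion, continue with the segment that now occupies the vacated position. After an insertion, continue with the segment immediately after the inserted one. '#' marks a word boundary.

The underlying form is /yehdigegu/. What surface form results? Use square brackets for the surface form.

Rule 1 Intervocalic Lenition: [yehdigegu] → [yehdihehu]
Rule 2 Nasal Place Assimilation: no change — [yehdihehu]
Rule 3 Apocope: [yehdihehu] → [yehdiheh]

[yehdiheh]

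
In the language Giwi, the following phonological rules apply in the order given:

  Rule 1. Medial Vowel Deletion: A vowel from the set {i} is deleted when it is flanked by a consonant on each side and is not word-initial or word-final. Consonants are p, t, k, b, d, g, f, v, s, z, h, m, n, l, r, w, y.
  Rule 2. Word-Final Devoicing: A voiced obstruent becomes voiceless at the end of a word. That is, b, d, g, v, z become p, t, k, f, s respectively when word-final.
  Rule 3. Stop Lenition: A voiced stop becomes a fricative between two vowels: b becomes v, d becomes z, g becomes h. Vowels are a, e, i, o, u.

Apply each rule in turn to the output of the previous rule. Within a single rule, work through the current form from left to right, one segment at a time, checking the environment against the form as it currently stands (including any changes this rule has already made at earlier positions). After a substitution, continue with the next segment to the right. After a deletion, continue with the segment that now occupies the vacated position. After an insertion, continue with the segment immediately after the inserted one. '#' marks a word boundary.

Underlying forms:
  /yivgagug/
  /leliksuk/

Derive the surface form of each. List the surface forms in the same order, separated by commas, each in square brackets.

/yivgagug/:
  Rule 1 Medial Vowel Deletion: [yivgagug] → [yvgagug]
  Rule 2 Word-Final Devoicing: [yvgagug] → [yvgaguk]
  Rule 3 Stop Lenition: [yvgaguk] → [yvgahuk]
/leliksuk/:
  Rule 1 Medial Vowel Deletion: [leliksuk] → [lelksuk]
  Rule 2 Word-Final Devoicing: no change — [lelksuk]
  Rule 3 Stop Lenition: no change — [lelksuk]

[yvgahuk], [lelksuk]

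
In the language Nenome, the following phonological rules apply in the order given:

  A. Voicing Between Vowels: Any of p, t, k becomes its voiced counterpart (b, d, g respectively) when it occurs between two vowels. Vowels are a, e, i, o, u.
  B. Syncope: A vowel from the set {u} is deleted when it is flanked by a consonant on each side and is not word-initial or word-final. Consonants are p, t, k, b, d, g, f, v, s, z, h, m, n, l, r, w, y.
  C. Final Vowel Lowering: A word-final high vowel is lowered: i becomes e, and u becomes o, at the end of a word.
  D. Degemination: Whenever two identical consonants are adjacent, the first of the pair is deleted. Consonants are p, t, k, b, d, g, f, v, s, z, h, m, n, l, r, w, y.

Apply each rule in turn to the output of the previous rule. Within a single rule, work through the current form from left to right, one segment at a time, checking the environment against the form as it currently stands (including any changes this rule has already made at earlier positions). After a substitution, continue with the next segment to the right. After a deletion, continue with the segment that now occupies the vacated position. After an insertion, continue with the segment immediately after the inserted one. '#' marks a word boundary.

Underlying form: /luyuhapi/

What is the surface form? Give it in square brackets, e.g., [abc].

[lyhabe]

A Voicing Between Vowels: [luyuhapi] → [luyuhabi]
B Syncope: [luyuhabi] → [lyhabi]
C Final Vowel Lowering: [lyhabi] → [lyhabe]
D Degemination: no change — [lyhabe]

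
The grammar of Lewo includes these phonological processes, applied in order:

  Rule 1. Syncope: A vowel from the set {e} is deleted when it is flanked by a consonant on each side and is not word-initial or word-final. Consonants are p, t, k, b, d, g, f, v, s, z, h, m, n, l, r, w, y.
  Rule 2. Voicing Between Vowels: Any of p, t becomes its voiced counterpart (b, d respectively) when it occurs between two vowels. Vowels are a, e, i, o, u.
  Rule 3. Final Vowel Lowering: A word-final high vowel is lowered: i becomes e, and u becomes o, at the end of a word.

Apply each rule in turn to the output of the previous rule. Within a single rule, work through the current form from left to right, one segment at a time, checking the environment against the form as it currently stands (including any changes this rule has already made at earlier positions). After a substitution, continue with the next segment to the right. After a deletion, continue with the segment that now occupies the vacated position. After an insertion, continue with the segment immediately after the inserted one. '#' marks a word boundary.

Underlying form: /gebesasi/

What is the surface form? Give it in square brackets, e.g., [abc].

[gbsase]

Rule 1 Syncope: [gebesasi] → [gbsasi]
Rule 2 Voicing Between Vowels: no change — [gbsasi]
Rule 3 Final Vowel Lowering: [gbsasi] → [gbsase]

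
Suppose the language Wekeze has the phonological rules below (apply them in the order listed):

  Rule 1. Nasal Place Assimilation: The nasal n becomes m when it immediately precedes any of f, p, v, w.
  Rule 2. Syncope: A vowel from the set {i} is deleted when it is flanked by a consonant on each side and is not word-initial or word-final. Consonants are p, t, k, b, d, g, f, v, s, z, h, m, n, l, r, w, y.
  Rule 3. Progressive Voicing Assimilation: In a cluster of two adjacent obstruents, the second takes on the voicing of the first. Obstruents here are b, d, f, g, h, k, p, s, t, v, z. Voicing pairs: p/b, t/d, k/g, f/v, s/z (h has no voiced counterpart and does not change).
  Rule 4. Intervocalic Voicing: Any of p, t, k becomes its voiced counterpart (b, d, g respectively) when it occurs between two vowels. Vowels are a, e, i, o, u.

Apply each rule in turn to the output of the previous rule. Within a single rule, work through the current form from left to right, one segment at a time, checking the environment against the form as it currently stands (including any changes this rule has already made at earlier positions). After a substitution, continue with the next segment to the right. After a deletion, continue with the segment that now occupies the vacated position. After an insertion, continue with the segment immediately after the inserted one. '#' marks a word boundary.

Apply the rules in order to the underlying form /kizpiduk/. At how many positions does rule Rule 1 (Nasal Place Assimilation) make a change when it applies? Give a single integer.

Rule 1 Nasal Place Assimilation: no change — [kizpiduk]
Rule 2 Syncope: [kizpiduk] → [kzpduk]
Rule 3 Progressive Voicing Assimilation: [kzpduk] → [ksptuk]
Rule 4 Intervocalic Voicing: no change — [ksptuk]
Rule Rule 1 changed 0 position(s).

0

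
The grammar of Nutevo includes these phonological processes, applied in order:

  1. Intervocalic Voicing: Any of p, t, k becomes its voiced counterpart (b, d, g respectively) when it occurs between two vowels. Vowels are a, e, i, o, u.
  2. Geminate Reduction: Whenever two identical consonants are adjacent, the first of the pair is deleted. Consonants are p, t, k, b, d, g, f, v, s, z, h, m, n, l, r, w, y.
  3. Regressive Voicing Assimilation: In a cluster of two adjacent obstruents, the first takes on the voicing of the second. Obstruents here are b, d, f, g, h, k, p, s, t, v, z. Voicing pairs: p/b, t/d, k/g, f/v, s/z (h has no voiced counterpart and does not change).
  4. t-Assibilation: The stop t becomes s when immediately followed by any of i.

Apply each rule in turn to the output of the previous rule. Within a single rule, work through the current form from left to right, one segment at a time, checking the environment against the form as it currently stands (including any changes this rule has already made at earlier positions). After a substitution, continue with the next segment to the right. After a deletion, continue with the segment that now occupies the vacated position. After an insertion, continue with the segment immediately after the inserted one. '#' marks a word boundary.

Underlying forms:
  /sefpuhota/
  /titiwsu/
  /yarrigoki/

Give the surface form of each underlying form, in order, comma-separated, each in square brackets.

[sefpuhoda], [sidiwsu], [yarigogi]

/sefpuhota/:
  1 Intervocalic Voicing: [sefpuhota] → [sefpuhoda]
  2 Geminate Reduction: no change — [sefpuhoda]
  3 Regressive Voicing Assimilation: no change — [sefpuhoda]
  4 t-Assibilation: no change — [sefpuhoda]
/titiwsu/:
  1 Intervocalic Voicing: [titiwsu] → [tidiwsu]
  2 Geminate Reduction: no change — [tidiwsu]
  3 Regressive Voicing Assimilation: no change — [tidiwsu]
  4 t-Assibilation: [tidiwsu] → [sidiwsu]
/yarrigoki/:
  1 Intervocalic Voicing: [yarrigoki] → [yarrigogi]
  2 Geminate Reduction: [yarrigogi] → [yarigogi]
  3 Regressive Voicing Assimilation: no change — [yarigogi]
  4 t-Assibilation: no change — [yarigogi]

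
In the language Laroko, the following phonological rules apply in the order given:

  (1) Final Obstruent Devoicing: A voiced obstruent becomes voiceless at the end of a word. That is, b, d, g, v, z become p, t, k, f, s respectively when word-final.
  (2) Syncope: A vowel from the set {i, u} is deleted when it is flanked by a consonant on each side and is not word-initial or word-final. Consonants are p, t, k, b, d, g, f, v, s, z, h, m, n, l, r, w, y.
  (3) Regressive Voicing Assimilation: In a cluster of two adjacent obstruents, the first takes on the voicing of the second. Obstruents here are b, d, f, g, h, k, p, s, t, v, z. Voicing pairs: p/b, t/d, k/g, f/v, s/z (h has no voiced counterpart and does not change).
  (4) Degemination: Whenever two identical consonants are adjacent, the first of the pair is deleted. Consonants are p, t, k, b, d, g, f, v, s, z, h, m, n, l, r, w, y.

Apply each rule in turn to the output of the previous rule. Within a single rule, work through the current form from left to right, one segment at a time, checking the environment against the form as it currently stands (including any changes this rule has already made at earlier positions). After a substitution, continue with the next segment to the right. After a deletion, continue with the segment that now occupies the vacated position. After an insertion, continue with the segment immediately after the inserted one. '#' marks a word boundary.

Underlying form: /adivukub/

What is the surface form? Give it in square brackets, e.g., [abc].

(1) Final Obstruent Devoicing: [adivukub] → [adivukup]
(2) Syncope: [adivukup] → [advkp]
(3) Regressive Voicing Assimilation: [advkp] → [adfkp]
(4) Degemination: no change — [adfkp]

[adfkp]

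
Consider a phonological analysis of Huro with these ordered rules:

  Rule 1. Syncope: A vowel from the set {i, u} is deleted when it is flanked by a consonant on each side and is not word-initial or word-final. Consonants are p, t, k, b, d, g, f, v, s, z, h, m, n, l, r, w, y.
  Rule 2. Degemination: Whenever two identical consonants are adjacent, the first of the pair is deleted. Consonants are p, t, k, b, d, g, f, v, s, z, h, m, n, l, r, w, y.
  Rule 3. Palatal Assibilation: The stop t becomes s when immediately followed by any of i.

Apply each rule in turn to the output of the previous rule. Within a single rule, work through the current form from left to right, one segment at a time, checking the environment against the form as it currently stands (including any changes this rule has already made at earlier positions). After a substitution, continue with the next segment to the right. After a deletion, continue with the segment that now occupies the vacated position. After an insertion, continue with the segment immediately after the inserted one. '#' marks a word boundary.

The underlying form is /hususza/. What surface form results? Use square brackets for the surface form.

[hsza]

Rule 1 Syncope: [hususza] → [hssza]
Rule 2 Degemination: [hssza] → [hsza]
Rule 3 Palatal Assibilation: no change — [hsza]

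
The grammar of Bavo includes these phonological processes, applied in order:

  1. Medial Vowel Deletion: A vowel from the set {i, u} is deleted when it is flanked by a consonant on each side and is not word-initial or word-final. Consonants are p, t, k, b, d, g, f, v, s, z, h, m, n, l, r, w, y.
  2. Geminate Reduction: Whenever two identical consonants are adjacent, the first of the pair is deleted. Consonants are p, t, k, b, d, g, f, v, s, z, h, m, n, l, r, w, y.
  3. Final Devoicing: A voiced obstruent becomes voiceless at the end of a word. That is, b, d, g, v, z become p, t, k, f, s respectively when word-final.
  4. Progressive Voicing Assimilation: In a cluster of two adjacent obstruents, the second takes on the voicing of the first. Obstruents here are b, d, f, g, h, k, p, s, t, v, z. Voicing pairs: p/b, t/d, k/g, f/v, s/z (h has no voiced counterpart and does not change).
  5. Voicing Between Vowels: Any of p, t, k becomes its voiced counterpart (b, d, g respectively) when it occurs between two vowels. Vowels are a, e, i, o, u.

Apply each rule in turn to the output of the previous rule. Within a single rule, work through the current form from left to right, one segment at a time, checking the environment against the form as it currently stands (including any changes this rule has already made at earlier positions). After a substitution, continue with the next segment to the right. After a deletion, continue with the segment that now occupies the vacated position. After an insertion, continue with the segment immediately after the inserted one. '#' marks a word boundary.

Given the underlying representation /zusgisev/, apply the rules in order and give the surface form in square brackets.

1 Medial Vowel Deletion: [zusgisev] → [zsgsev]
2 Geminate Reduction: no change — [zsgsev]
3 Final Devoicing: [zsgsev] → [zsgsef]
4 Progressive Voicing Assimilation: [zsgsef] → [zzgzef]
5 Voicing Between Vowels: no change — [zzgzef]

[zzgzef]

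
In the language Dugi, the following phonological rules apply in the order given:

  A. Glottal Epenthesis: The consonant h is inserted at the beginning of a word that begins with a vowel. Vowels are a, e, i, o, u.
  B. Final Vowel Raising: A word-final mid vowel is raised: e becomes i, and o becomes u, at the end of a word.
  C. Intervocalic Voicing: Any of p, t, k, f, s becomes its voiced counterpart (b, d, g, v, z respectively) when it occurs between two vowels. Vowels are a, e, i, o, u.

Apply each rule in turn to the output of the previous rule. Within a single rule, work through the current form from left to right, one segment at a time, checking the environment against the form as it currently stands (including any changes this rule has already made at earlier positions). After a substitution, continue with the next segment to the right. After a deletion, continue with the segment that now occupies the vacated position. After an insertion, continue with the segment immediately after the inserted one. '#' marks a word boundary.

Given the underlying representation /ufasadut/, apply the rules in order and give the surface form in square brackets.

[huvazadut]

A Glottal Epenthesis: [ufasadut] → [hufasadut]
B Final Vowel Raising: no change — [hufasadut]
C Intervocalic Voicing: [hufasadut] → [huvazadut]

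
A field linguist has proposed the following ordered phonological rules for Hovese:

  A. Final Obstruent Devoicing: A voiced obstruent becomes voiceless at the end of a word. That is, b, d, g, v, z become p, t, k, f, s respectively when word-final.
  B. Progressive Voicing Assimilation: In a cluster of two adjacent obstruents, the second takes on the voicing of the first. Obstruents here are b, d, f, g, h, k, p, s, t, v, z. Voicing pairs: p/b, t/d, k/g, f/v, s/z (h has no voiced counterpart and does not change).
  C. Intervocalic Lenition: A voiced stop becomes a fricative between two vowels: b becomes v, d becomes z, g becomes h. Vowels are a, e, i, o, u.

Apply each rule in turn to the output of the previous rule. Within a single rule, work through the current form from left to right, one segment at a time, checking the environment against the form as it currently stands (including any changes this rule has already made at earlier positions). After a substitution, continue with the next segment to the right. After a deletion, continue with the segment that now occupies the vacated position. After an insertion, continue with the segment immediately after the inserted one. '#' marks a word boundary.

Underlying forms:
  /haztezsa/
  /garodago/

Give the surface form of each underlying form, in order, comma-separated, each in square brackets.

[hazdezza], [garozaho]

/haztezsa/:
  A Final Obstruent Devoicing: no change — [haztezsa]
  B Progressive Voicing Assimilation: [haztezsa] → [hazdezza]
  C Intervocalic Lenition: no change — [hazdezza]
/garodago/:
  A Final Obstruent Devoicing: no change — [garodago]
  B Progressive Voicing Assimilation: no change — [garodago]
  C Intervocalic Lenition: [garodago] → [garozaho]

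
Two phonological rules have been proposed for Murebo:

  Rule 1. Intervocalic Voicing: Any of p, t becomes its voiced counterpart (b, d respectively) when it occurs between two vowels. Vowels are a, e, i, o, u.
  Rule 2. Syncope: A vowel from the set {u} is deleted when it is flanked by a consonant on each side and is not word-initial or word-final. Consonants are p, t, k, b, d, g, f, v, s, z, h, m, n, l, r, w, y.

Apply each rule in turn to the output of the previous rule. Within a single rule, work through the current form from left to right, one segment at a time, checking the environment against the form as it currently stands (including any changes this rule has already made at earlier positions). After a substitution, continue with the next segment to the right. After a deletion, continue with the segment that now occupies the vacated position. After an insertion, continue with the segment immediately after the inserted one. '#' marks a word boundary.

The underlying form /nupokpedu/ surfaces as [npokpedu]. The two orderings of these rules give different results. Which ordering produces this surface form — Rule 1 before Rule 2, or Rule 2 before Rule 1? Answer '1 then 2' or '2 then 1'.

2 then 1

Order 1 then 2:
  1 Intervocalic Voicing: [nupokpedu] → [nubokpedu]
  2 Syncope: [nubokpedu] → [nbokpedu]
  result: [nbokpedu]
Order 2 then 1:
  2 Syncope: [nupokpedu] → [npokpedu]
  1 Intervocalic Voicing: no change — [npokpedu]
  result: [npokpedu]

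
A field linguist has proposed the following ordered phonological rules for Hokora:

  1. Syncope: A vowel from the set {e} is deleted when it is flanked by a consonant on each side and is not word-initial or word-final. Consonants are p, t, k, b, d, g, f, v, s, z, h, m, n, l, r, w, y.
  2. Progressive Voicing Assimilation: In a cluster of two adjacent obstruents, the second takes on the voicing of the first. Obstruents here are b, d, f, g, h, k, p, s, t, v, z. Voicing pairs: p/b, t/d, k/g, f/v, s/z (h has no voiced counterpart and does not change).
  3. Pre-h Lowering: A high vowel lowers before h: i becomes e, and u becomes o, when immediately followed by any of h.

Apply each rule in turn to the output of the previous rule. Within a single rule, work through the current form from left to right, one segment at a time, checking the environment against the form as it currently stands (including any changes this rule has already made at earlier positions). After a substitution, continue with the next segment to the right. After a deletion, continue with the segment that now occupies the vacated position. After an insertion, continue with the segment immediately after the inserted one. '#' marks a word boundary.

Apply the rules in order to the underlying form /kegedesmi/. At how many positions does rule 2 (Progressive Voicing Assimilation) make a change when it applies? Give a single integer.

1 Syncope: [kegedesmi] → [kgdsmi]
2 Progressive Voicing Assimilation: [kgdsmi] → [kktsmi]
3 Pre-h Lowering: no change — [kktsmi]
Rule 2 changed 2 position(s).

2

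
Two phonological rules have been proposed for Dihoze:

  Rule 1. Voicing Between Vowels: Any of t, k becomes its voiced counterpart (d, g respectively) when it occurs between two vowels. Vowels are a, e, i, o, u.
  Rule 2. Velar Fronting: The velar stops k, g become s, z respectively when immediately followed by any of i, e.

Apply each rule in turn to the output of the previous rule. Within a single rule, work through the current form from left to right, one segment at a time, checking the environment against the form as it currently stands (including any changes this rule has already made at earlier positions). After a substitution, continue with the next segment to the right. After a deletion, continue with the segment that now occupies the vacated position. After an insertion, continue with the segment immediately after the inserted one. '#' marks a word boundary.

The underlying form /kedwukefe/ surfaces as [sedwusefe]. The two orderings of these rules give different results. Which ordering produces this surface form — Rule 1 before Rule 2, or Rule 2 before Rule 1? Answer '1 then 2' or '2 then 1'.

2 then 1

Order 1 then 2:
  1 Voicing Between Vowels: [kedwukefe] → [kedwugefe]
  2 Velar Fronting: [kedwugefe] → [sedwuzefe]
  result: [sedwuzefe]
Order 2 then 1:
  2 Velar Fronting: [kedwukefe] → [sedwusefe]
  1 Voicing Between Vowels: no change — [sedwusefe]
  result: [sedwusefe]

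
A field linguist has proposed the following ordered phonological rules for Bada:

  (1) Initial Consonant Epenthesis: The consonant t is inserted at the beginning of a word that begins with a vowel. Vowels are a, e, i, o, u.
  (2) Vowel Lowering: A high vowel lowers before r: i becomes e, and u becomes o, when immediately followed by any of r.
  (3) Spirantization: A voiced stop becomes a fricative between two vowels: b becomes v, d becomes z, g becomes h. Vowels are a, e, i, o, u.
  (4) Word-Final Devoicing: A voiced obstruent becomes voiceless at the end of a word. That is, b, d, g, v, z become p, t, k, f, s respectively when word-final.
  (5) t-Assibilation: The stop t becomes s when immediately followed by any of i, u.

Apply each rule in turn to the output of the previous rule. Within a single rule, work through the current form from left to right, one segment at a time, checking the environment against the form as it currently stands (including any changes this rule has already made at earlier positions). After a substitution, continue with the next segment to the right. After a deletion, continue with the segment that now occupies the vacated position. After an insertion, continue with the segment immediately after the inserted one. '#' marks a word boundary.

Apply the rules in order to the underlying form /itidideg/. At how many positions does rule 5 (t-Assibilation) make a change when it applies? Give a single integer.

2

(1) Initial Consonant Epenthesis: [itidideg] → [titidideg]
(2) Vowel Lowering: no change — [titidideg]
(3) Spirantization: [titidideg] → [titizizeg]
(4) Word-Final Devoicing: [titizizeg] → [titizizek]
(5) t-Assibilation: [titizizek] → [sisizizek]
Rule 5 changed 2 position(s).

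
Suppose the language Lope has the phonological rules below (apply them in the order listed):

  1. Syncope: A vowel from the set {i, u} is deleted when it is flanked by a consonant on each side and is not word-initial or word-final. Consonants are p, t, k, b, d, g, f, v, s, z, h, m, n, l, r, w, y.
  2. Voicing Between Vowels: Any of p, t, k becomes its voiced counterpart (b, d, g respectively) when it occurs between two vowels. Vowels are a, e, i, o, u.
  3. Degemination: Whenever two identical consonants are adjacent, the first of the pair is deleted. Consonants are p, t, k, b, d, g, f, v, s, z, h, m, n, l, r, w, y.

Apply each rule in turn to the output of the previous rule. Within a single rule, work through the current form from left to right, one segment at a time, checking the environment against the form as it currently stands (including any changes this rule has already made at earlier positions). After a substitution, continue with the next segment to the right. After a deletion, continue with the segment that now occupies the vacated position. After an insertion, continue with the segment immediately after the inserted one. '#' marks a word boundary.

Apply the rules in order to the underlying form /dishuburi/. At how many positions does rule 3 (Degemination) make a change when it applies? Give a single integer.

0

1 Syncope: [dishuburi] → [dshbri]
2 Voicing Between Vowels: no change — [dshbri]
3 Degemination: no change — [dshbri]
Rule 3 changed 0 position(s).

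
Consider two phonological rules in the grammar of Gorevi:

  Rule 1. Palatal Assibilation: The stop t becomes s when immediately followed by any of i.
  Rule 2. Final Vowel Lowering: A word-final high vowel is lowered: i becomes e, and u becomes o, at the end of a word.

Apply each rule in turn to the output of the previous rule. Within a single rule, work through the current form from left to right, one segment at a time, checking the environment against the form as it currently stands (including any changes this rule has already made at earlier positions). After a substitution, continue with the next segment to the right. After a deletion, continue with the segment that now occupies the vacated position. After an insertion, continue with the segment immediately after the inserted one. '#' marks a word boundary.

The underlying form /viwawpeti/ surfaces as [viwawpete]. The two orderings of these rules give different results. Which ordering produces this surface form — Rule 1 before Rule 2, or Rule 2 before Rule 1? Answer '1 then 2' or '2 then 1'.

Order 1 then 2:
  1 Palatal Assibilation: [viwawpeti] → [viwawpesi]
  2 Final Vowel Lowering: [viwawpesi] → [viwawpese]
  result: [viwawpese]
Order 2 then 1:
  2 Final Vowel Lowering: [viwawpeti] → [viwawpete]
  1 Palatal Assibilation: no change — [viwawpete]
  result: [viwawpete]

2 then 1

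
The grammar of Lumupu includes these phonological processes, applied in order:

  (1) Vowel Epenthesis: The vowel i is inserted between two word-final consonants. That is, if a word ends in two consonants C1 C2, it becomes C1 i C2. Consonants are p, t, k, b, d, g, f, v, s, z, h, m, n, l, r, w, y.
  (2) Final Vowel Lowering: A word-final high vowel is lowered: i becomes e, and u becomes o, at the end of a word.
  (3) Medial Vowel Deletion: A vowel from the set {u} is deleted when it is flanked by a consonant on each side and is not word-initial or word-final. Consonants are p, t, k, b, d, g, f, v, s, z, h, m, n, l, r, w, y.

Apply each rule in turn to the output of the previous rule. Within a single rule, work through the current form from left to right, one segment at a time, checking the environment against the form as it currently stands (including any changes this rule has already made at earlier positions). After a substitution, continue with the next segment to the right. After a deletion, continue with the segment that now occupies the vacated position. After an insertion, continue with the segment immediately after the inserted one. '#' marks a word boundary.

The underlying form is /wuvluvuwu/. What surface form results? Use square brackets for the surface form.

[wvlvwo]

(1) Vowel Epenthesis: no change — [wuvluvuwu]
(2) Final Vowel Lowering: [wuvluvuwu] → [wuvluvuwo]
(3) Medial Vowel Deletion: [wuvluvuwo] → [wvlvwo]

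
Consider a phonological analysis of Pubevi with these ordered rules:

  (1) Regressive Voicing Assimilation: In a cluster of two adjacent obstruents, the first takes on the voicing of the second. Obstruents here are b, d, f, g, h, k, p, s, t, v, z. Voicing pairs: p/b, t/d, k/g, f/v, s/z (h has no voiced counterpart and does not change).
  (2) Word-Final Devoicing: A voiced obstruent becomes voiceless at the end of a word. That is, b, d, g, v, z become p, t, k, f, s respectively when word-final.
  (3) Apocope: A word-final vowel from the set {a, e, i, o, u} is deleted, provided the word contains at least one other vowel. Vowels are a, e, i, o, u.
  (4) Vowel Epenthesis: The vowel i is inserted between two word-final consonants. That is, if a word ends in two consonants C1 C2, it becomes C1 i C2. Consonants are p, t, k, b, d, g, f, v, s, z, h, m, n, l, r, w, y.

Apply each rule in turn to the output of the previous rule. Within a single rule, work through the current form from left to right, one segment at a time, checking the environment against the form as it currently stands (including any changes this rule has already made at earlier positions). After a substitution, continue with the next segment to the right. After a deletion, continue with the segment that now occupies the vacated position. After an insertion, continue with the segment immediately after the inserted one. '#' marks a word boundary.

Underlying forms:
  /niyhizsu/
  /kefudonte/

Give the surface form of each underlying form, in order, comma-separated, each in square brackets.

[niyhisis], [kefudonit]

/niyhizsu/:
  (1) Regressive Voicing Assimilation: [niyhizsu] → [niyhissu]
  (2) Word-Final Devoicing: no change — [niyhissu]
  (3) Apocope: [niyhissu] → [niyhiss]
  (4) Vowel Epenthesis: [niyhiss] → [niyhisis]
/kefudonte/:
  (1) Regressive Voicing Assimilation: no change — [kefudonte]
  (2) Word-Final Devoicing: no change — [kefudonte]
  (3) Apocope: [kefudonte] → [kefudont]
  (4) Vowel Epenthesis: [kefudont] → [kefudonit]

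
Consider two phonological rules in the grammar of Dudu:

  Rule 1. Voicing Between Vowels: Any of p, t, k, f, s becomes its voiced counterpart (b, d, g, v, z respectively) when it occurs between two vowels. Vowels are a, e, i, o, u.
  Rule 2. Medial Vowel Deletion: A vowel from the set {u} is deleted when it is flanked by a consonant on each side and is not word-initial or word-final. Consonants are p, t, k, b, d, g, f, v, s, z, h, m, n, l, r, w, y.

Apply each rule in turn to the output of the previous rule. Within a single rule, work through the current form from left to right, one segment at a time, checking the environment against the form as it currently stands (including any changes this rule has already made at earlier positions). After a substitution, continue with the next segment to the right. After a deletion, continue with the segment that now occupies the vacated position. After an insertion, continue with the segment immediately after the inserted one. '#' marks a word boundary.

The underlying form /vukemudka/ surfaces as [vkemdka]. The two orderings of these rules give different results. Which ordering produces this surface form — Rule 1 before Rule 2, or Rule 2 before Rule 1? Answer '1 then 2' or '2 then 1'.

Order 1 then 2:
  1 Voicing Between Vowels: [vukemudka] → [vugemudka]
  2 Medial Vowel Deletion: [vugemudka] → [vgemdka]
  result: [vgemdka]
Order 2 then 1:
  2 Medial Vowel Deletion: [vukemudka] → [vkemdka]
  1 Voicing Between Vowels: no change — [vkemdka]
  result: [vkemdka]

2 then 1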